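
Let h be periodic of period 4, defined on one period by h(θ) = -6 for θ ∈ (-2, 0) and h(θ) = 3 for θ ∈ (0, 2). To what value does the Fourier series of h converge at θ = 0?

At θ = 0 the one-sided limits are h(0^-) = -6 and h(0^+) = 3.
By Dirichlet's theorem the series converges to their average, [(-6) + (3)]/2 = -3/2.

-3/2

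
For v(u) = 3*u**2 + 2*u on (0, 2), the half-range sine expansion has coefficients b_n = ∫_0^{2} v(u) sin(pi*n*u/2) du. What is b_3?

32*(-1 + 3*pi**2)/(9*pi**3)

b_3 = ∫_0^{2} (3*u**2 + 2*u) sin(3*pi*u/2) du.
Integrating by parts twice (tabular method), an antiderivative of (3*u**2 + 2*u) sin(3*pi*u/2) is -2*u**2*cos(3*pi*u/2)/pi + 8*u*sin(3*pi*u/2)/(3*pi**2) - 4*u*cos(3*pi*u/2)/(3*pi) + 8*sin(3*pi*u/2)/(9*pi**2) + 16*cos(3*pi*u/2)/(9*pi**3); evaluating from 0 to 2: ∫_{0}^{2} (3*u**2 + 2*u) sin(3*pi*u/2) du = (16*(-1 + 6*pi**2)/(9*pi**3)) - (16/(9*pi**3)) = 32*(-1 + 3*pi**2)/(9*pi**3).
Hence b_3 = 32*(-1 + 3*pi**2)/(9*pi**3).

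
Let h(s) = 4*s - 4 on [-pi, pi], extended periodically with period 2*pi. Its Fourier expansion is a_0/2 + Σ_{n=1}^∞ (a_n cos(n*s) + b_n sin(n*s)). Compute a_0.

-8

a_0 = 1/pi ∫_{-pi}^{pi} h(s) ds = 1/pi · (-8*pi) = -8.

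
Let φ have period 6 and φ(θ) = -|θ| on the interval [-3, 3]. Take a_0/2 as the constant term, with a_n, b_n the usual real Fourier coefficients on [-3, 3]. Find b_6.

b_6 = 1/3 ∫_{-3}^{3} φ(θ) sin(2*pi*θ) dθ.
φ is even and sin(2*pi*θ) is odd, so the integrand is odd over a symmetric interval and the integral vanishes.

0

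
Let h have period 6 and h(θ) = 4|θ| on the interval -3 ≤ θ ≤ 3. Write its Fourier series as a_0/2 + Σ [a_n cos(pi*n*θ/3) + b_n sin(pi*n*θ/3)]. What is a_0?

a_0 = 1/3 ∫_{-3}^{3} h(θ) dθ = 1/3 · (36) = 12.

12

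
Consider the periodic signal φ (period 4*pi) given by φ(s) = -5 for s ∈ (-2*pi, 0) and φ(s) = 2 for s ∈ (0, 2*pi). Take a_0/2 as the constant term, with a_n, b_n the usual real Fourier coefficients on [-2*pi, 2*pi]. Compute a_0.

-3

a_0 = (1/(2*pi)) ∫_{-2*pi}^{2*pi} φ(s) ds = (1/(2*pi)) · (-6*pi) = -3.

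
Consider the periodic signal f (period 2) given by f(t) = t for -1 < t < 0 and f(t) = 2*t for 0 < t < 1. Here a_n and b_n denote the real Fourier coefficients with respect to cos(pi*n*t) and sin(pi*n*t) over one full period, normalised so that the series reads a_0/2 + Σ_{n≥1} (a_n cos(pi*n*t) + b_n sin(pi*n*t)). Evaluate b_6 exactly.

-1/(2*pi)

b_6 = ∫_{-1}^{1} f(t) sin(6*pi*t) dt.
Split the integral at the breakpoints.
Integrating by parts (boundary term plus one more integral), an antiderivative of (t) sin(6*pi*t) is -t*cos(6*pi*t)/(6*pi) + sin(6*pi*t)/(36*pi**2); evaluating from -1 to 0: ∫_{-1}^{0} (t) sin(6*pi*t) dt = (0) - (1/(6*pi)) = -1/(6*pi).
Integrating by parts (boundary term plus one more integral), an antiderivative of (2*t) sin(6*pi*t) is -t*cos(6*pi*t)/(3*pi) + sin(6*pi*t)/(18*pi**2); evaluating from 0 to 1: ∫_{0}^{1} (2*t) sin(6*pi*t) dt = (-1/(3*pi)) - (0) = -1/(3*pi).
Summing the pieces gives b_6 = -1/(2*pi).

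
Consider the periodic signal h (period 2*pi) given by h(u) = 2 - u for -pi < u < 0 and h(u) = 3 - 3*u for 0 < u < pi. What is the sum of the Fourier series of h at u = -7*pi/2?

u = -7*pi/2 differs from u = pi/2 by -2 full period(s), and the series is 2*pi-periodic.
h is continuous at u = pi/2 with value 3 - 3*pi/2, so the series converges to 3 - 3*pi/2 there.

3 - 3*pi/2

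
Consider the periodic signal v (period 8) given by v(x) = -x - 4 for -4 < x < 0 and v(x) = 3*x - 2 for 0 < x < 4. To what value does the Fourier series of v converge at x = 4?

x = 4 differs from x = -4 by 1 full period(s), and the series is 8-periodic.
At x = -4 the one-sided limits are v(-4^-) = 10 and v(-4^+) = 0.
By Dirichlet's theorem the series converges to their average, [(10) + (0)]/2 = 5.

5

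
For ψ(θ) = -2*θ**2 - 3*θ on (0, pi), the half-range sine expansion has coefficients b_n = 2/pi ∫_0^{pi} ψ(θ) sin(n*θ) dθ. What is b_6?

1 + 2*pi/3

b_6 = 2/pi ∫_0^{pi} (-2*θ**2 - 3*θ) sin(6*θ) dθ.
Integrating by parts twice (tabular method), an antiderivative of (-2*θ**2 - 3*θ) sin(6*θ) is θ**2*cos(6*θ)/3 - θ*sin(6*θ)/9 + θ*cos(6*θ)/2 - sin(6*θ)/12 - cos(6*θ)/54; evaluating from 0 to pi: ∫_{0}^{pi} (-2*θ**2 - 3*θ) sin(6*θ) dθ = (-1/54 + pi/2 + pi**2/3) - (-1/54) = pi*(3 + 2*pi)/6.
Hence b_6 = (2/pi)·(pi*(3 + 2*pi)/6) = 1 + 2*pi/3.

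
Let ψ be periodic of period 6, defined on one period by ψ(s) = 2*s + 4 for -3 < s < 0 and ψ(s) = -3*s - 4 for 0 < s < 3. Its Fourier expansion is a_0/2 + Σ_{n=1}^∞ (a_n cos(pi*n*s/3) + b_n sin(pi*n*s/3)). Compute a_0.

a_0 = 1/3 ∫_{-3}^{3} ψ(s) ds = 1/3 · (-45/2) = -15/2.

-15/2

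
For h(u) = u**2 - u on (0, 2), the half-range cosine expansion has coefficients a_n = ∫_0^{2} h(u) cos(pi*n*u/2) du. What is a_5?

-8/(25*pi**2)

a_5 = ∫_0^{2} (u**2 - u) cos(5*pi*u/2) du.
Integrating by parts twice (tabular method), an antiderivative of (u**2 - u) cos(5*pi*u/2) is 2*u**2*sin(5*pi*u/2)/(5*pi) - 2*u*sin(5*pi*u/2)/(5*pi) + 8*u*cos(5*pi*u/2)/(25*pi**2) - 16*sin(5*pi*u/2)/(125*pi**3) - 4*cos(5*pi*u/2)/(25*pi**2); evaluating from 0 to 2: ∫_{0}^{2} (u**2 - u) cos(5*pi*u/2) du = (-12/(25*pi**2)) - (-4/(25*pi**2)) = -8/(25*pi**2).
Hence a_5 = -8/(25*pi**2).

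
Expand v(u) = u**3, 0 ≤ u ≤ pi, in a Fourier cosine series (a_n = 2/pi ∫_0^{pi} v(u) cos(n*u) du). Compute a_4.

a_4 = 2/pi ∫_0^{pi} (u**3) cos(4*u) du.
Integrating by parts three times (tabular method), an antiderivative of (u**3) cos(4*u) is u**3*sin(4*u)/4 + 3*u**2*cos(4*u)/16 - 3*u*sin(4*u)/32 - 3*cos(4*u)/128; evaluating from 0 to pi: ∫_{0}^{pi} (u**3) cos(4*u) du = (-3/128 + 3*pi**2/16) - (-3/128) = 3*pi**2/16.
Hence a_4 = (2/pi)·(3*pi**2/16) = 3*pi/8.

3*pi/8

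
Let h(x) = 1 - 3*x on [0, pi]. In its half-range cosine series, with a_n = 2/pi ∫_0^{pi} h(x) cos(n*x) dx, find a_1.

12/pi

a_1 = 2/pi ∫_0^{pi} (1 - 3*x) cos(x) dx.
Integrating by parts (boundary term plus one more integral), an antiderivative of (1 - 3*x) cos(x) is -3*x*sin(x) + sin(x) - 3*cos(x); evaluating from 0 to pi: ∫_{0}^{pi} (1 - 3*x) cos(x) dx = (3) - (-3) = 6.
Hence a_1 = (2/pi)·(6) = 12/pi.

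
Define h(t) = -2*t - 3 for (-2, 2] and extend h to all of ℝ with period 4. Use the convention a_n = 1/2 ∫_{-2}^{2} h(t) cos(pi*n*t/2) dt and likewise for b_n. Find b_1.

-8/pi

b_1 = 1/2 ∫_{-2}^{2} h(t) sin(pi*t/2) dt.
Integrating by parts (boundary term plus one more integral), an antiderivative of (-2*t - 3) sin(pi*t/2) is 4*t*cos(pi*t/2)/pi - 8*sin(pi*t/2)/pi**2 + 6*cos(pi*t/2)/pi; evaluating from -2 to 2: ∫_{-2}^{2} (-2*t - 3) sin(pi*t/2) dt = (-14/pi) - (2/pi) = -16/pi.
Hence b_1 = (1/2)·(-16/pi) = -8/pi.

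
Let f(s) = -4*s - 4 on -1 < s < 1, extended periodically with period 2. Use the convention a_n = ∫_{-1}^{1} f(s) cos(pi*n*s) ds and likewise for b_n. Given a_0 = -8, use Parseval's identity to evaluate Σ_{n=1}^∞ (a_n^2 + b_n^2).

Parseval: a_0^2/2 + Σ_{n≥1} (a_n^2+b_n^2) = ∫_{-1}^{1} f(s)^2 ds = 128/3.
Subtract a_0^2/2 = 32: Σ (a_n^2+b_n^2) = 32/3.

32/3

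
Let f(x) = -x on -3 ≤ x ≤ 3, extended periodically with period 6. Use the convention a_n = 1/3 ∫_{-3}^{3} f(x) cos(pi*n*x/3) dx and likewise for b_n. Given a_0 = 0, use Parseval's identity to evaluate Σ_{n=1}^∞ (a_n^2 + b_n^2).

Parseval: a_0^2/2 + Σ_{n≥1} (a_n^2+b_n^2) = 1/3 ∫_{-3}^{3} f(x)^2 dx = 6.
Subtract a_0^2/2 = 0: Σ (a_n^2+b_n^2) = 6.

6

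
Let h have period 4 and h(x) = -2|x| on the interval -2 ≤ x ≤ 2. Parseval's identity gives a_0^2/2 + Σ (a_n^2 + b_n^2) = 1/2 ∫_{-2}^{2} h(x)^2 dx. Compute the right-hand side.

1/2 ∫_{-2}^{2} h(x)^2 dx = 1/2 · (64/3) = 32/3.

32/3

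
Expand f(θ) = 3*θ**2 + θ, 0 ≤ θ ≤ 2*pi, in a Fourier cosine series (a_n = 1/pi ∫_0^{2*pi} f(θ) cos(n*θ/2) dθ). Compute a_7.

8*(-6*pi - 1)/(49*pi)

a_7 = 1/pi ∫_0^{2*pi} (3*θ**2 + θ) cos(7*θ/2) dθ.
Integrating by parts twice (tabular method), an antiderivative of (3*θ**2 + θ) cos(7*θ/2) is 6*θ**2*sin(7*θ/2)/7 + 2*θ*sin(7*θ/2)/7 + 24*θ*cos(7*θ/2)/49 - 48*sin(7*θ/2)/343 + 4*cos(7*θ/2)/49; evaluating from 0 to 2*pi: ∫_{0}^{2*pi} (3*θ**2 + θ) cos(7*θ/2) dθ = (-48*pi/49 - 4/49) - (4/49) = -48*pi/49 - 8/49.
Hence a_7 = (1/pi)·(-48*pi/49 - 8/49) = 8*(-6*pi - 1)/(49*pi).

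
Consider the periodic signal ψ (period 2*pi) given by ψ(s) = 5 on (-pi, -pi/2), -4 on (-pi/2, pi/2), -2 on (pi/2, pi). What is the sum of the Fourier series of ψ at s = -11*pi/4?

s = -11*pi/4 differs from s = -3*pi/4 by -1 full period(s), and the series is 2*pi-periodic.
ψ is continuous at s = -3*pi/4 with value 5, so the series converges to 5 there.

5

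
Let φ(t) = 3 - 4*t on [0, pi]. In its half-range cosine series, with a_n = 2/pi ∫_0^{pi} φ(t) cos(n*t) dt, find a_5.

a_5 = 2/pi ∫_0^{pi} (3 - 4*t) cos(5*t) dt.
Integrating by parts (boundary term plus one more integral), an antiderivative of (3 - 4*t) cos(5*t) is -4*t*sin(5*t)/5 + 3*sin(5*t)/5 - 4*cos(5*t)/25; evaluating from 0 to pi: ∫_{0}^{pi} (3 - 4*t) cos(5*t) dt = (4/25) - (-4/25) = 8/25.
Hence a_5 = (2/pi)·(8/25) = 16/(25*pi).

16/(25*pi)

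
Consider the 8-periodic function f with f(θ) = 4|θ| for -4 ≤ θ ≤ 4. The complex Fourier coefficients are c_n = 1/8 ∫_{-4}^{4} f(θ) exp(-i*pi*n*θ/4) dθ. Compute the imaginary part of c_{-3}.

Since f is real-valued, Im(c_{-3}) = -1/8 ∫_{-4}^{4} f(θ) sin(-3*pi*θ/4) dθ = b_{3}/2.
(f is even, so the integrand is odd over a symmetric interval and the integral vanishes.)

0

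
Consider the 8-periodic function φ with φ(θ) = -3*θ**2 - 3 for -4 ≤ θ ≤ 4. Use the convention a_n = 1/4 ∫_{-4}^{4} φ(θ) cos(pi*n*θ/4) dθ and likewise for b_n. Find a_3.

a_3 = 1/4 ∫_{-4}^{4} φ(θ) cos(3*pi*θ/4) dθ.
φ is even and cos(3*pi*θ/4) is even, so the integrand is even and a_3 = 1/2 ∫_0^{4} φ(θ) cos(3*pi*θ/4) dθ.
Integrating by parts twice (tabular method), an antiderivative of (-3*θ**2 - 3) cos(3*pi*θ/4) is -4*θ**2*sin(3*pi*θ/4)/pi - 32*θ*cos(3*pi*θ/4)/(3*pi**2) - 4*sin(3*pi*θ/4)/pi + 128*sin(3*pi*θ/4)/(9*pi**3); evaluating from 0 to 4: ∫_{0}^{4} (-3*θ**2 - 3) cos(3*pi*θ/4) dθ = (128/(3*pi**2)) - (0) = 128/(3*pi**2).
Hence a_3 = (1/2)·(128/(3*pi**2)) = 64/(3*pi**2).

64/(3*pi**2)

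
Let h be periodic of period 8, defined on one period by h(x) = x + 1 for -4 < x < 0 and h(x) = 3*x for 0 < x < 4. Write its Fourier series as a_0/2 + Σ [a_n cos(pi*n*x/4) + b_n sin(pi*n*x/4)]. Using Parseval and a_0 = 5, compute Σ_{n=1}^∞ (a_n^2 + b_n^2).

227/6

Parseval: a_0^2/2 + Σ_{n≥1} (a_n^2+b_n^2) = 1/4 ∫_{-4}^{4} h(x)^2 dx = 151/3.
Subtract a_0^2/2 = 25/2: Σ (a_n^2+b_n^2) = 227/6.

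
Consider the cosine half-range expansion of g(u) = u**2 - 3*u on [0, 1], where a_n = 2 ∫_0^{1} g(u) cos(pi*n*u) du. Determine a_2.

a_2 = 2 ∫_0^{1} (u**2 - 3*u) cos(2*pi*u) du.
Integrating by parts twice (tabular method), an antiderivative of (u**2 - 3*u) cos(2*pi*u) is u**2*sin(2*pi*u)/(2*pi) - 3*u*sin(2*pi*u)/(2*pi) + u*cos(2*pi*u)/(2*pi**2) - sin(2*pi*u)/(4*pi**3) - 3*cos(2*pi*u)/(4*pi**2); evaluating from 0 to 1: ∫_{0}^{1} (u**2 - 3*u) cos(2*pi*u) du = (-1/(4*pi**2)) - (-3/(4*pi**2)) = 1/(2*pi**2).
Hence a_2 = 2·(1/(2*pi**2)) = pi**(-2).

pi**(-2)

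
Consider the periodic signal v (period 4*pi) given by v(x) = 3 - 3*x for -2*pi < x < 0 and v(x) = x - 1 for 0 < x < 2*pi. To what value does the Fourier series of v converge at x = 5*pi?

x = 5*pi differs from x = pi by 1 full period(s), and the series is 4*pi-periodic.
v is continuous at x = pi with value -1 + pi, so the series converges to -1 + pi there.

-1 + pi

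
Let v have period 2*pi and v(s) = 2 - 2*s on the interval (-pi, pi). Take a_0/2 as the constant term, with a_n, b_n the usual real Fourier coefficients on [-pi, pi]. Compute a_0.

4

a_0 = 1/pi ∫_{-pi}^{pi} v(s) ds = 1/pi · (4*pi) = 4.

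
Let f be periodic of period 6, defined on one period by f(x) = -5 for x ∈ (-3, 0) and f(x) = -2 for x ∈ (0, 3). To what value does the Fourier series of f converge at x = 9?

-7/2

x = 9 differs from x = -3 by 2 full period(s), and the series is 6-periodic.
At x = -3 the one-sided limits are f(-3^-) = -2 and f(-3^+) = -5.
By Dirichlet's theorem the series converges to their average, [(-2) + (-5)]/2 = -7/2.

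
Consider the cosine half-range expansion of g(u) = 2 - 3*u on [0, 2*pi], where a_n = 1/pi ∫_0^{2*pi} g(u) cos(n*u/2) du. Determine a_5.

24/(25*pi)

a_5 = 1/pi ∫_0^{2*pi} (2 - 3*u) cos(5*u/2) du.
Integrating by parts (boundary term plus one more integral), an antiderivative of (2 - 3*u) cos(5*u/2) is -6*u*sin(5*u/2)/5 + 4*sin(5*u/2)/5 - 12*cos(5*u/2)/25; evaluating from 0 to 2*pi: ∫_{0}^{2*pi} (2 - 3*u) cos(5*u/2) du = (12/25) - (-12/25) = 24/25.
Hence a_5 = (1/pi)·(24/25) = 24/(25*pi).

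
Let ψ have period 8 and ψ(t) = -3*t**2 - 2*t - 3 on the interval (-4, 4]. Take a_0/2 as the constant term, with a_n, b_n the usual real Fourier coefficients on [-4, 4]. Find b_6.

b_6 = 1/4 ∫_{-4}^{4} ψ(t) sin(3*pi*t/2) dt.
Integrating by parts twice (tabular method), an antiderivative of (-3*t**2 - 2*t - 3) sin(3*pi*t/2) is 2*t**2*cos(3*pi*t/2)/pi - 8*t*sin(3*pi*t/2)/(3*pi**2) + 4*t*cos(3*pi*t/2)/(3*pi) - 8*sin(3*pi*t/2)/(9*pi**2) - 16*cos(3*pi*t/2)/(9*pi**3) + 2*cos(3*pi*t/2)/pi; evaluating from -4 to 4: ∫_{-4}^{4} (-3*t**2 - 2*t - 3) sin(3*pi*t/2) dt = (2*(-8 + 177*pi**2)/(9*pi**3)) - (2*(-8 + 129*pi**2)/(9*pi**3)) = 32/(3*pi).
Hence b_6 = (1/4)·(32/(3*pi)) = 8/(3*pi).

8/(3*pi)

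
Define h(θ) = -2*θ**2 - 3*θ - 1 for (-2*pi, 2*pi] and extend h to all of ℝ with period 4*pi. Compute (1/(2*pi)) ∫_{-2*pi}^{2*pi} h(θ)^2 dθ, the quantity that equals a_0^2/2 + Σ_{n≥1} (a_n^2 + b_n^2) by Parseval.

2 + 104*pi**2/3 + 128*pi**4/5

(1/(2*pi)) ∫_{-2*pi}^{2*pi} h(θ)^2 dθ = (1/(2*pi)) · (4*pi*(15 + 260*pi**2 + 192*pi**4)/15) = 2 + 104*pi**2/3 + 128*pi**4/5.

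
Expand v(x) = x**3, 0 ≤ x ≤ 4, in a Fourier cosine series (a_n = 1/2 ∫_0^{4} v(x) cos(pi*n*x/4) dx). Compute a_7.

a_7 = 1/2 ∫_0^{4} (x**3) cos(7*pi*x/4) dx.
Integrating by parts three times (tabular method), an antiderivative of (x**3) cos(7*pi*x/4) is 4*x**3*sin(7*pi*x/4)/(7*pi) + 48*x**2*cos(7*pi*x/4)/(49*pi**2) - 384*x*sin(7*pi*x/4)/(343*pi**3) - 1536*cos(7*pi*x/4)/(2401*pi**4); evaluating from 0 to 4: ∫_{0}^{4} (x**3) cos(7*pi*x/4) dx = (768*(2 - 49*pi**2)/(2401*pi**4)) - (-1536/(2401*pi**4)) = 768*(4 - 49*pi**2)/(2401*pi**4).
Hence a_7 = (1/2)·(768*(4 - 49*pi**2)/(2401*pi**4)) = 384*(4 - 49*pi**2)/(2401*pi**4).

384*(4 - 49*pi**2)/(2401*pi**4)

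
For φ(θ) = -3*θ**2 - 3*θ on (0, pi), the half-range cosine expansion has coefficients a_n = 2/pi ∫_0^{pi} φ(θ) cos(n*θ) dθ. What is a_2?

a_2 = 2/pi ∫_0^{pi} (-3*θ**2 - 3*θ) cos(2*θ) dθ.
Integrating by parts twice (tabular method), an antiderivative of (-3*θ**2 - 3*θ) cos(2*θ) is -3*θ**2*sin(2*θ)/2 - 3*θ*sin(2*θ)/2 - 3*θ*cos(2*θ)/2 + 3*sin(2*θ)/4 - 3*cos(2*θ)/4; evaluating from 0 to pi: ∫_{0}^{pi} (-3*θ**2 - 3*θ) cos(2*θ) dθ = (-3*pi/2 - 3/4) - (-3/4) = -3*pi/2.
Hence a_2 = (2/pi)·(-3*pi/2) = -3.

-3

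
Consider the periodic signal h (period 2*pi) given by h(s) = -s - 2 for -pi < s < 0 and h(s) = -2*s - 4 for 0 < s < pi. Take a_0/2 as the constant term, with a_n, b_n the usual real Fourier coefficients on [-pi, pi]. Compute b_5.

b_5 = 1/pi ∫_{-pi}^{pi} h(s) sin(5*s) ds.
Split the integral at the breakpoints.
Integrating by parts (boundary term plus one more integral), an antiderivative of (-s - 2) sin(5*s) is s*cos(5*s)/5 - sin(5*s)/25 + 2*cos(5*s)/5; evaluating from -pi to 0: ∫_{-pi}^{0} (-s - 2) sin(5*s) ds = (2/5) - (-2/5 + pi/5) = 4/5 - pi/5.
Integrating by parts (boundary term plus one more integral), an antiderivative of (-2*s - 4) sin(5*s) is 2*s*cos(5*s)/5 - 2*sin(5*s)/25 + 4*cos(5*s)/5; evaluating from 0 to pi: ∫_{0}^{pi} (-2*s - 4) sin(5*s) ds = (-2*pi/5 - 4/5) - (4/5) = -8/5 - 2*pi/5.
Summing the pieces and multiplying by (1/pi) gives b_5 = (-3*pi - 4)/(5*pi).

(-3*pi - 4)/(5*pi)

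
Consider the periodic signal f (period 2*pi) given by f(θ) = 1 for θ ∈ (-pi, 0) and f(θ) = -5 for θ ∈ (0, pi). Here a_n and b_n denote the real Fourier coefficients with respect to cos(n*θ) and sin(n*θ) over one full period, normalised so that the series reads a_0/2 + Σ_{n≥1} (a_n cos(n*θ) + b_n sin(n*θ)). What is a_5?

a_5 = 1/pi ∫_{-pi}^{pi} f(θ) cos(5*θ) dθ.
Split the integral at the breakpoints.
Directly, an antiderivative of (1) cos(5*θ) is sin(5*θ)/5; evaluating from -pi to 0: ∫_{-pi}^{0} (1) cos(5*θ) dθ = (0) - (0) = 0.
Directly, an antiderivative of (-5) cos(5*θ) is -sin(5*θ); evaluating from 0 to pi: ∫_{0}^{pi} (-5) cos(5*θ) dθ = (0) - (0) = 0.
Summing the pieces and multiplying by (1/pi) gives a_5 = 0.

0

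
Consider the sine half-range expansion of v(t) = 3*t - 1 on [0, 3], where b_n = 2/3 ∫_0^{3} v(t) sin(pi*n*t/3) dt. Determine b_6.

-3/pi

b_6 = 2/3 ∫_0^{3} (3*t - 1) sin(2*pi*t) dt.
Integrating by parts (boundary term plus one more integral), an antiderivative of (3*t - 1) sin(2*pi*t) is -3*t*cos(2*pi*t)/(2*pi) + 3*sin(2*pi*t)/(4*pi**2) + cos(2*pi*t)/(2*pi); evaluating from 0 to 3: ∫_{0}^{3} (3*t - 1) sin(2*pi*t) dt = (-4/pi) - (1/(2*pi)) = -9/(2*pi).
Hence b_6 = (2/3)·(-9/(2*pi)) = -3/pi.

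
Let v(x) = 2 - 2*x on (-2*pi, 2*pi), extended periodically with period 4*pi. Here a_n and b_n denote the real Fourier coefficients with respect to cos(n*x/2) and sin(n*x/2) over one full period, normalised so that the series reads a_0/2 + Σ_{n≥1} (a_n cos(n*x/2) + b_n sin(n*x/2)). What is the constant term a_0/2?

2

a_0 = (1/(2*pi)) ∫_{-2*pi}^{2*pi} v(x) dx = (1/(2*pi)) · (8*pi) = 4.
So the constant term a_0/2 = 2.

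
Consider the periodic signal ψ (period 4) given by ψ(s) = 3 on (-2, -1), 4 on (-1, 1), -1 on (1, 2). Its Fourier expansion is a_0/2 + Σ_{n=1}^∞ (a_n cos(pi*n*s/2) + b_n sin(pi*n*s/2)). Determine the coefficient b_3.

b_3 = 1/2 ∫_{-2}^{2} ψ(s) sin(3*pi*s/2) ds.
Split the integral at the breakpoints.
Directly, an antiderivative of (3) sin(3*pi*s/2) is -2*cos(3*pi*s/2)/pi; evaluating from -2 to -1: ∫_{-2}^{-1} (3) sin(3*pi*s/2) ds = (0) - (2/pi) = -2/pi.
Directly, an antiderivative of (4) sin(3*pi*s/2) is -8*cos(3*pi*s/2)/(3*pi); evaluating from -1 to 1: ∫_{-1}^{1} (4) sin(3*pi*s/2) ds = (0) - (0) = 0.
Directly, an antiderivative of (-1) sin(3*pi*s/2) is 2*cos(3*pi*s/2)/(3*pi); evaluating from 1 to 2: ∫_{1}^{2} (-1) sin(3*pi*s/2) ds = (-2/(3*pi)) - (0) = -2/(3*pi).
Summing the pieces and multiplying by (1/2) gives b_3 = -4/(3*pi).

-4/(3*pi)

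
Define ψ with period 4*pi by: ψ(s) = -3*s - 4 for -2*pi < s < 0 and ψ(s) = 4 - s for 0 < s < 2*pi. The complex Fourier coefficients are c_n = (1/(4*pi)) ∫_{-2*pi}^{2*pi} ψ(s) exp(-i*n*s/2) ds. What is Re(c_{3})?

-4/(9*pi)

Since ψ is real-valued, Re(c_{3}) = (1/(4*pi)) ∫_{-2*pi}^{2*pi} ψ(s) cos(3*s/2) ds = a_{3}/2.
Split the integral at the breakpoints.
Integrating by parts (boundary term plus one more integral), an antiderivative of (-3*s - 4) cos(3*s/2) is -2*s*sin(3*s/2) - 8*sin(3*s/2)/3 - 4*cos(3*s/2)/3; evaluating from -2*pi to 0: ∫_{-2*pi}^{0} (-3*s - 4) cos(3*s/2) ds = (-4/3) - (4/3) = -8/3.
Integrating by parts (boundary term plus one more integral), an antiderivative of (4 - s) cos(3*s/2) is -2*s*sin(3*s/2)/3 + 8*sin(3*s/2)/3 - 4*cos(3*s/2)/9; evaluating from 0 to 2*pi: ∫_{0}^{2*pi} (4 - s) cos(3*s/2) ds = (4/9) - (-4/9) = 8/9.
So ∫_{-2*pi}^{2*pi} ψ(s) cos(3*s/2) ds = -16/9.
Hence Re(c_{3}) = (1/(4*pi))·(-16/9) = -4/(9*pi).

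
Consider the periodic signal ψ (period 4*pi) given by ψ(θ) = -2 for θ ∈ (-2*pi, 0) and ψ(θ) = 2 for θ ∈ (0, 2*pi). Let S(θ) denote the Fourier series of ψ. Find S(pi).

ψ is continuous at θ = pi with value 2, so the series converges to 2 there.

2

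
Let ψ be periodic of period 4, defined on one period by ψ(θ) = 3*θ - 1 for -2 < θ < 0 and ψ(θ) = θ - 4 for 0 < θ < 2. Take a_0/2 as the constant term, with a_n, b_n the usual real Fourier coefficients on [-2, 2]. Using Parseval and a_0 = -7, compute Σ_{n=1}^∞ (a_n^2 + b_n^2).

23/6

Parseval: a_0^2/2 + Σ_{n≥1} (a_n^2+b_n^2) = 1/2 ∫_{-2}^{2} ψ(θ)^2 dθ = 85/3.
Subtract a_0^2/2 = 49/2: Σ (a_n^2+b_n^2) = 23/6.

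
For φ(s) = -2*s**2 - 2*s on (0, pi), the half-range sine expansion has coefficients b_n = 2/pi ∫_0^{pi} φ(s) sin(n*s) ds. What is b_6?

2/3 + 2*pi/3

b_6 = 2/pi ∫_0^{pi} (-2*s**2 - 2*s) sin(6*s) ds.
Integrating by parts twice (tabular method), an antiderivative of (-2*s**2 - 2*s) sin(6*s) is s**2*cos(6*s)/3 - s*sin(6*s)/9 + s*cos(6*s)/3 - sin(6*s)/18 - cos(6*s)/54; evaluating from 0 to pi: ∫_{0}^{pi} (-2*s**2 - 2*s) sin(6*s) ds = (-1/54 + pi/3 + pi**2/3) - (-1/54) = pi*(1 + pi)/3.
Hence b_6 = (2/pi)·(pi*(1 + pi)/3) = 2/3 + 2*pi/3.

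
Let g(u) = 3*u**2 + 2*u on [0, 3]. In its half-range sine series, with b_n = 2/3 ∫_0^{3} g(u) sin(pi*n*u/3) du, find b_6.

b_6 = 2/3 ∫_0^{3} (3*u**2 + 2*u) sin(2*pi*u) du.
Integrating by parts twice (tabular method), an antiderivative of (3*u**2 + 2*u) sin(2*pi*u) is -3*u**2*cos(2*pi*u)/(2*pi) + 3*u*sin(2*pi*u)/(2*pi**2) - u*cos(2*pi*u)/pi + sin(2*pi*u)/(2*pi**2) + 3*cos(2*pi*u)/(4*pi**3); evaluating from 0 to 3: ∫_{0}^{3} (3*u**2 + 2*u) sin(2*pi*u) du = (3*(1 - 22*pi**2)/(4*pi**3)) - (3/(4*pi**3)) = -33/(2*pi).
Hence b_6 = (2/3)·(-33/(2*pi)) = -11/pi.

-11/pi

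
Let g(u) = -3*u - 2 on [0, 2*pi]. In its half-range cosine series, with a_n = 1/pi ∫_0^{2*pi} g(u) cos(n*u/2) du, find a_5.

24/(25*pi)

a_5 = 1/pi ∫_0^{2*pi} (-3*u - 2) cos(5*u/2) du.
Integrating by parts (boundary term plus one more integral), an antiderivative of (-3*u - 2) cos(5*u/2) is -6*u*sin(5*u/2)/5 - 4*sin(5*u/2)/5 - 12*cos(5*u/2)/25; evaluating from 0 to 2*pi: ∫_{0}^{2*pi} (-3*u - 2) cos(5*u/2) du = (12/25) - (-12/25) = 24/25.
Hence a_5 = (1/pi)·(24/25) = 24/(25*pi).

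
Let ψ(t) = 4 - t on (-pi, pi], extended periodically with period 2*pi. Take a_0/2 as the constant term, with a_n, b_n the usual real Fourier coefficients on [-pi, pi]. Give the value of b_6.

1/3

b_6 = 1/pi ∫_{-pi}^{pi} ψ(t) sin(6*t) dt.
Integrating by parts (boundary term plus one more integral), an antiderivative of (4 - t) sin(6*t) is t*cos(6*t)/6 - sin(6*t)/36 - 2*cos(6*t)/3; evaluating from -pi to pi: ∫_{-pi}^{pi} (4 - t) sin(6*t) dt = (-2/3 + pi/6) - (-2/3 - pi/6) = pi/3.
Hence b_6 = (1/pi)·(pi/3) = 1/3.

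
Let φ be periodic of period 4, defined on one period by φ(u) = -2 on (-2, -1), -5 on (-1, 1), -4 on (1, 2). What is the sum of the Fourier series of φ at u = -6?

u = -6 differs from u = -2 by -1 full period(s), and the series is 4-periodic.
At u = -2 the one-sided limits are φ(-2^-) = -4 and φ(-2^+) = -2.
By Dirichlet's theorem the series converges to their average, [(-4) + (-2)]/2 = -3.

-3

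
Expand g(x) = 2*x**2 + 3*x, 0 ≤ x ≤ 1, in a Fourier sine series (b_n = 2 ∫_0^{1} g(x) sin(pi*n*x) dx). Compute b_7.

b_7 = 2 ∫_0^{1} (2*x**2 + 3*x) sin(7*pi*x) dx.
Integrating by parts twice (tabular method), an antiderivative of (2*x**2 + 3*x) sin(7*pi*x) is -2*x**2*cos(7*pi*x)/(7*pi) + 4*x*sin(7*pi*x)/(49*pi**2) - 3*x*cos(7*pi*x)/(7*pi) + 3*sin(7*pi*x)/(49*pi**2) + 4*cos(7*pi*x)/(343*pi**3); evaluating from 0 to 1: ∫_{0}^{1} (2*x**2 + 3*x) sin(7*pi*x) dx = ((-4 + 245*pi**2)/(343*pi**3)) - (4/(343*pi**3)) = (-8 + 245*pi**2)/(343*pi**3).
Hence b_7 = 2·((-8 + 245*pi**2)/(343*pi**3)) = 2*(-8 + 245*pi**2)/(343*pi**3).

2*(-8 + 245*pi**2)/(343*pi**3)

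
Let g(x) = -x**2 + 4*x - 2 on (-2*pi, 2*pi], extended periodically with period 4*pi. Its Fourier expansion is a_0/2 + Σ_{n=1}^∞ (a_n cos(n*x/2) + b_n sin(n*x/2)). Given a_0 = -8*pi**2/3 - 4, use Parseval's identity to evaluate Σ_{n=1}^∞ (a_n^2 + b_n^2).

128*pi**2*(pi**2 + 15)/45

Parseval: a_0^2/2 + Σ_{n≥1} (a_n^2+b_n^2) = (1/(2*pi)) ∫_{-2*pi}^{2*pi} g(x)^2 dx = 8 + 160*pi**2/3 + 32*pi**4/5.
Subtract a_0^2/2 = 8*(3 + 2*pi**2)**2/9: Σ (a_n^2+b_n^2) = 128*pi**2*(pi**2 + 15)/45.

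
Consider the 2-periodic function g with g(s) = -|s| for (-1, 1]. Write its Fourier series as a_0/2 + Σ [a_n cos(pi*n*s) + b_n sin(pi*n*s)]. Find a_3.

4/(9*pi**2)

a_3 = ∫_{-1}^{1} g(s) cos(3*pi*s) ds.
g is even and cos(3*pi*s) is even, so the integrand is even and a_3 = 2 ∫_0^{1} g(s) cos(3*pi*s) ds.
Integrating by parts (boundary term plus one more integral), an antiderivative of (-s) cos(3*pi*s) is -s*sin(3*pi*s)/(3*pi) - cos(3*pi*s)/(9*pi**2); evaluating from 0 to 1: ∫_{0}^{1} (-s) cos(3*pi*s) ds = (1/(9*pi**2)) - (-1/(9*pi**2)) = 2/(9*pi**2).
Hence a_3 = 2·(2/(9*pi**2)) = 4/(9*pi**2).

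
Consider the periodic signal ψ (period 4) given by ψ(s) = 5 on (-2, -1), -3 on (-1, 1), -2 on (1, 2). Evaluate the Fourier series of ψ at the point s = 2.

3/2

At s = 2 the one-sided limits are ψ(2^-) = -2 and ψ(2^+) = 5.
By Dirichlet's theorem the series converges to their average, [(-2) + (5)]/2 = 3/2.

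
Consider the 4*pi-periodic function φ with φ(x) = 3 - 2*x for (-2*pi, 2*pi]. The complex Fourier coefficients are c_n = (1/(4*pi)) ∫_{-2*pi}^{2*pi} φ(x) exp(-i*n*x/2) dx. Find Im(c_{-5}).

-4/5

Since φ is real-valued, Im(c_{-5}) = -(1/(4*pi)) ∫_{-2*pi}^{2*pi} φ(x) sin(-5*x/2) dx = b_{5}/2.
Integrating by parts (boundary term plus one more integral), an antiderivative of (3 - 2*x) sin(-5*x/2) is -4*x*cos(5*x/2)/5 + 8*sin(5*x/2)/25 + 6*cos(5*x/2)/5; evaluating from -2*pi to 2*pi: ∫_{-2*pi}^{2*pi} (3 - 2*x) sin(-5*x/2) dx = (-6/5 + 8*pi/5) - (-8*pi/5 - 6/5) = 16*pi/5.
Hence Im(c_{-5}) = (-1/(4*pi))·(16*pi/5) = -4/5.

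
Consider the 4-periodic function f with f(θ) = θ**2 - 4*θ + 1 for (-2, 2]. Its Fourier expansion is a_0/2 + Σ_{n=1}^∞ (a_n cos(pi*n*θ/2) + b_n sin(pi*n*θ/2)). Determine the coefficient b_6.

8/(3*pi)

b_6 = 1/2 ∫_{-2}^{2} f(θ) sin(3*pi*θ) dθ.
Integrating by parts twice (tabular method), an antiderivative of (θ**2 - 4*θ + 1) sin(3*pi*θ) is -θ**2*cos(3*pi*θ)/(3*pi) + 2*θ*sin(3*pi*θ)/(9*pi**2) + 4*θ*cos(3*pi*θ)/(3*pi) - 4*sin(3*pi*θ)/(9*pi**2) - cos(3*pi*θ)/(3*pi) + 2*cos(3*pi*θ)/(27*pi**3); evaluating from -2 to 2: ∫_{-2}^{2} (θ**2 - 4*θ + 1) sin(3*pi*θ) dθ = ((2/27 + pi**2)/pi**3) - ((2 - 117*pi**2)/(27*pi**3)) = 16/(3*pi).
Hence b_6 = (1/2)·(16/(3*pi)) = 8/(3*pi).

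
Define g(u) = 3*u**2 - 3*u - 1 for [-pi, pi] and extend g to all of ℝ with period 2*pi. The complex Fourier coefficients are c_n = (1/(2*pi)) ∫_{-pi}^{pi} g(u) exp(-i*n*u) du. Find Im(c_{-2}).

3/2

Since g is real-valued, Im(c_{-2}) = -(1/(2*pi)) ∫_{-pi}^{pi} g(u) sin(-2*u) du = b_{2}/2.
Integrating by parts twice (tabular method), an antiderivative of (3*u**2 - 3*u - 1) sin(-2*u) is 3*u**2*cos(2*u)/2 - 3*u*sin(2*u)/2 - 3*u*cos(2*u)/2 + 3*sin(2*u)/4 - 5*cos(2*u)/4; evaluating from -pi to pi: ∫_{-pi}^{pi} (3*u**2 - 3*u - 1) sin(-2*u) du = (-3*pi/2 - 5/4 + 3*pi**2/2) - (-5/4 + 3*pi/2 + 3*pi**2/2) = -3*pi.
Hence Im(c_{-2}) = (-1/(2*pi))·(-3*pi) = 3/2.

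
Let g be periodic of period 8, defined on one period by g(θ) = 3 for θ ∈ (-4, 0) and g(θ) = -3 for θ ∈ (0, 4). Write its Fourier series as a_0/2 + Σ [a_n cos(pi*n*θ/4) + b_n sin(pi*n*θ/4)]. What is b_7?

-12/(7*pi)

b_7 = 1/4 ∫_{-4}^{4} g(θ) sin(7*pi*θ/4) dθ.
g is odd and sin(7*pi*θ/4) is odd, so the integrand is even and b_7 = 1/2 ∫_0^{4} g(θ) sin(7*pi*θ/4) dθ.
Directly, an antiderivative of (-3) sin(7*pi*θ/4) is 12*cos(7*pi*θ/4)/(7*pi); evaluating from 0 to 4: ∫_{0}^{4} (-3) sin(7*pi*θ/4) dθ = (-12/(7*pi)) - (12/(7*pi)) = -24/(7*pi).
Hence b_7 = (1/2)·(-24/(7*pi)) = -12/(7*pi).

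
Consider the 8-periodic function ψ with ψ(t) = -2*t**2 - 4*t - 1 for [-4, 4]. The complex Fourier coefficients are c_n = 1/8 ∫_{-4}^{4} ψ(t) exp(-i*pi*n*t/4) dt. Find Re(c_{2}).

-16/pi**2

Since ψ is real-valued, Re(c_{2}) = 1/8 ∫_{-4}^{4} ψ(t) cos(pi*t/2) dt = a_{2}/2.
Integrating by parts twice (tabular method), an antiderivative of (-2*t**2 - 4*t - 1) cos(pi*t/2) is -4*t**2*sin(pi*t/2)/pi - 8*t*sin(pi*t/2)/pi - 16*t*cos(pi*t/2)/pi**2 - 2*sin(pi*t/2)/pi + 32*sin(pi*t/2)/pi**3 - 16*cos(pi*t/2)/pi**2; evaluating from -4 to 4: ∫_{-4}^{4} (-2*t**2 - 4*t - 1) cos(pi*t/2) dt = (-80/pi**2) - (48/pi**2) = -128/pi**2.
Hence Re(c_{2}) = (1/8)·(-128/pi**2) = -16/pi**2.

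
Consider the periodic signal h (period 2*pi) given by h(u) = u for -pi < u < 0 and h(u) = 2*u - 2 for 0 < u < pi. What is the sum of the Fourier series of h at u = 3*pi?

u = 3*pi differs from u = pi by 1 full period(s), and the series is 2*pi-periodic.
At u = pi the one-sided limits are h(pi^-) = -2 + 2*pi and h(pi^+) = -pi.
By Dirichlet's theorem the series converges to their average, [(-2 + 2*pi) + (-pi)]/2 = -1 + pi/2.

-1 + pi/2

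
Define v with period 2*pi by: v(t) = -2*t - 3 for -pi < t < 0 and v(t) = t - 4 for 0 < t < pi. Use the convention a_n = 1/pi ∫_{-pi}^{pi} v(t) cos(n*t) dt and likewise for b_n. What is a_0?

a_0 = 1/pi ∫_{-pi}^{pi} v(t) dt = 1/pi · (pi*(-14 + 3*pi)/2) = -7 + 3*pi/2.

-7 + 3*pi/2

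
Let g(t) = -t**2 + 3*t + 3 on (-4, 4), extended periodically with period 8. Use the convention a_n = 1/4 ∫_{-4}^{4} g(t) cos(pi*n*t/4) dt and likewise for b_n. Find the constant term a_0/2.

-7/3

a_0 = 1/4 ∫_{-4}^{4} g(t) dt = 1/4 · (-56/3) = -14/3.
So the constant term a_0/2 = -7/3.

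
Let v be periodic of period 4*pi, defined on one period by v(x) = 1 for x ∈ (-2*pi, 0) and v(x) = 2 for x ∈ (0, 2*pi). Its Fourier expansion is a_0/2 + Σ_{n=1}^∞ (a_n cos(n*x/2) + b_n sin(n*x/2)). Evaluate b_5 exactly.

b_5 = (1/(2*pi)) ∫_{-2*pi}^{2*pi} v(x) sin(5*x/2) dx.
Split the integral at the breakpoints.
Directly, an antiderivative of (1) sin(5*x/2) is -2*cos(5*x/2)/5; evaluating from -2*pi to 0: ∫_{-2*pi}^{0} (1) sin(5*x/2) dx = (-2/5) - (2/5) = -4/5.
Directly, an antiderivative of (2) sin(5*x/2) is -4*cos(5*x/2)/5; evaluating from 0 to 2*pi: ∫_{0}^{2*pi} (2) sin(5*x/2) dx = (4/5) - (-4/5) = 8/5.
Summing the pieces and multiplying by (1/(2*pi)) gives b_5 = 2/(5*pi).

2/(5*pi)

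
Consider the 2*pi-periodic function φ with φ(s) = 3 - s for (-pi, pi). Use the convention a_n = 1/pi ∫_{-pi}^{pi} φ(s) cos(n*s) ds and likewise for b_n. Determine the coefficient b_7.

-2/7

b_7 = 1/pi ∫_{-pi}^{pi} φ(s) sin(7*s) ds.
Integrating by parts (boundary term plus one more integral), an antiderivative of (3 - s) sin(7*s) is s*cos(7*s)/7 - sin(7*s)/49 - 3*cos(7*s)/7; evaluating from -pi to pi: ∫_{-pi}^{pi} (3 - s) sin(7*s) ds = (3/7 - pi/7) - (3/7 + pi/7) = -2*pi/7.
Hence b_7 = (1/pi)·(-2*pi/7) = -2/7.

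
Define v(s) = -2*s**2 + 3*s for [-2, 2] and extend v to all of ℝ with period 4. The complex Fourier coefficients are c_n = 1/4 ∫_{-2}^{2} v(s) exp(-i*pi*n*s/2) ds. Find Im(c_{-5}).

6/(5*pi)

Since v is real-valued, Im(c_{-5}) = -1/4 ∫_{-2}^{2} v(s) sin(-5*pi*s/2) ds = b_{5}/2.
Integrating by parts twice (tabular method), an antiderivative of (-2*s**2 + 3*s) sin(-5*pi*s/2) is -4*s**2*cos(5*pi*s/2)/(5*pi) + 16*s*sin(5*pi*s/2)/(25*pi**2) + 6*s*cos(5*pi*s/2)/(5*pi) - 12*sin(5*pi*s/2)/(25*pi**2) + 32*cos(5*pi*s/2)/(125*pi**3); evaluating from -2 to 2: ∫_{-2}^{2} (-2*s**2 + 3*s) sin(-5*pi*s/2) ds = (4*(-8 + 25*pi**2)/(125*pi**3)) - (4*(-8 + 175*pi**2)/(125*pi**3)) = -24/(5*pi).
Hence Im(c_{-5}) = (-1/4)·(-24/(5*pi)) = 6/(5*pi).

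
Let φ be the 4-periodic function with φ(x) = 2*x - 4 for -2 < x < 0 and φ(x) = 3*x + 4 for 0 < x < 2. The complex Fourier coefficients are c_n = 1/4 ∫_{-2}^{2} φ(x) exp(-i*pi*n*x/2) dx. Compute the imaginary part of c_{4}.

5/(4*pi)

Since φ is real-valued, Im(c_{4}) = -1/4 ∫_{-2}^{2} φ(x) sin(2*pi*x) dx = -b_{4}/2.
Split the integral at the breakpoints.
Integrating by parts (boundary term plus one more integral), an antiderivative of (2*x - 4) sin(2*pi*x) is -x*cos(2*pi*x)/pi + sin(2*pi*x)/(2*pi**2) + 2*cos(2*pi*x)/pi; evaluating from -2 to 0: ∫_{-2}^{0} (2*x - 4) sin(2*pi*x) dx = (2/pi) - (4/pi) = -2/pi.
Integrating by parts (boundary term plus one more integral), an antiderivative of (3*x + 4) sin(2*pi*x) is -3*x*cos(2*pi*x)/(2*pi) + 3*sin(2*pi*x)/(4*pi**2) - 2*cos(2*pi*x)/pi; evaluating from 0 to 2: ∫_{0}^{2} (3*x + 4) sin(2*pi*x) dx = (-5/pi) - (-2/pi) = -3/pi.
So ∫_{-2}^{2} φ(x) sin(2*pi*x) dx = -5/pi.
Hence Im(c_{4}) = (-1/4)·(-5/pi) = 5/(4*pi).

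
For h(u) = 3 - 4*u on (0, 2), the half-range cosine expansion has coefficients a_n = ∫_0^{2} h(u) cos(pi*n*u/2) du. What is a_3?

32/(9*pi**2)

a_3 = ∫_0^{2} (3 - 4*u) cos(3*pi*u/2) du.
Integrating by parts (boundary term plus one more integral), an antiderivative of (3 - 4*u) cos(3*pi*u/2) is -8*u*sin(3*pi*u/2)/(3*pi) + 2*sin(3*pi*u/2)/pi - 16*cos(3*pi*u/2)/(9*pi**2); evaluating from 0 to 2: ∫_{0}^{2} (3 - 4*u) cos(3*pi*u/2) du = (16/(9*pi**2)) - (-16/(9*pi**2)) = 32/(9*pi**2).
Hence a_3 = 32/(9*pi**2).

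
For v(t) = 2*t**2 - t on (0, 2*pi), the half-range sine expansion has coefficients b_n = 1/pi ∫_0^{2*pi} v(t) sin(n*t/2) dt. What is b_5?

4*(-25*pi - 16 + 100*pi**2)/(125*pi)

b_5 = 1/pi ∫_0^{2*pi} (2*t**2 - t) sin(5*t/2) dt.
Integrating by parts twice (tabular method), an antiderivative of (2*t**2 - t) sin(5*t/2) is -4*t**2*cos(5*t/2)/5 + 16*t*sin(5*t/2)/25 + 2*t*cos(5*t/2)/5 - 4*sin(5*t/2)/25 + 32*cos(5*t/2)/125; evaluating from 0 to 2*pi: ∫_{0}^{2*pi} (2*t**2 - t) sin(5*t/2) dt = (-4*pi/5 - 32/125 + 16*pi**2/5) - (32/125) = -4*pi/5 - 64/125 + 16*pi**2/5.
Hence b_5 = (1/pi)·(-4*pi/5 - 64/125 + 16*pi**2/5) = 4*(-25*pi - 16 + 100*pi**2)/(125*pi).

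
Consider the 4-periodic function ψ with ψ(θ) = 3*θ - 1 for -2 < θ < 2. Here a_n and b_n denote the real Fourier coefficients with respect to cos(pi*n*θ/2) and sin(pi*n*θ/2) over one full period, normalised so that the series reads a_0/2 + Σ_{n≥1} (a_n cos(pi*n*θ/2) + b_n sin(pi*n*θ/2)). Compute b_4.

b_4 = 1/2 ∫_{-2}^{2} ψ(θ) sin(2*pi*θ) dθ.
Integrating by parts (boundary term plus one more integral), an antiderivative of (3*θ - 1) sin(2*pi*θ) is -3*θ*cos(2*pi*θ)/(2*pi) + 3*sin(2*pi*θ)/(4*pi**2) + cos(2*pi*θ)/(2*pi); evaluating from -2 to 2: ∫_{-2}^{2} (3*θ - 1) sin(2*pi*θ) dθ = (-5/(2*pi)) - (7/(2*pi)) = -6/pi.
Hence b_4 = (1/2)·(-6/pi) = -3/pi.

-3/pi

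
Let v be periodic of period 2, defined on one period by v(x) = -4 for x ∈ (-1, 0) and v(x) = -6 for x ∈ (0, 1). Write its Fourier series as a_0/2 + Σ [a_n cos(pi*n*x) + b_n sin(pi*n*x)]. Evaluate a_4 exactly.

0

a_4 = ∫_{-1}^{1} v(x) cos(4*pi*x) dx.
Split the integral at the breakpoints.
Directly, an antiderivative of (-4) cos(4*pi*x) is -sin(4*pi*x)/pi; evaluating from -1 to 0: ∫_{-1}^{0} (-4) cos(4*pi*x) dx = (0) - (0) = 0.
Directly, an antiderivative of (-6) cos(4*pi*x) is -3*sin(4*pi*x)/(2*pi); evaluating from 0 to 1: ∫_{0}^{1} (-6) cos(4*pi*x) dx = (0) - (0) = 0.
Summing the pieces gives a_4 = 0.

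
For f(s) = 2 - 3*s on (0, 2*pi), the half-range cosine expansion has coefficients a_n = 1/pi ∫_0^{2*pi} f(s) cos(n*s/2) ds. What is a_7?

a_7 = 1/pi ∫_0^{2*pi} (2 - 3*s) cos(7*s/2) ds.
Integrating by parts (boundary term plus one more integral), an antiderivative of (2 - 3*s) cos(7*s/2) is -6*s*sin(7*s/2)/7 + 4*sin(7*s/2)/7 - 12*cos(7*s/2)/49; evaluating from 0 to 2*pi: ∫_{0}^{2*pi} (2 - 3*s) cos(7*s/2) ds = (12/49) - (-12/49) = 24/49.
Hence a_7 = (1/pi)·(24/49) = 24/(49*pi).

24/(49*pi)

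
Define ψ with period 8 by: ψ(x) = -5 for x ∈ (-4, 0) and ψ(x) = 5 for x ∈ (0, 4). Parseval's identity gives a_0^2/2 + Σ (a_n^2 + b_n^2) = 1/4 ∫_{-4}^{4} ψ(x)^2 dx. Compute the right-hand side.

50

1/4 ∫_{-4}^{4} ψ(x)^2 dx = 1/4 · (200) = 50.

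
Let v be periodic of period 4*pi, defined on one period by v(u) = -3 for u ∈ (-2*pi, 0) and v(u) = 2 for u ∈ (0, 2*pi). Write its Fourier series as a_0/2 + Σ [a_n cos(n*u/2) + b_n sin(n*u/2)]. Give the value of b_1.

b_1 = (1/(2*pi)) ∫_{-2*pi}^{2*pi} v(u) sin(u/2) du.
Split the integral at the breakpoints.
Directly, an antiderivative of (-3) sin(u/2) is 6*cos(u/2); evaluating from -2*pi to 0: ∫_{-2*pi}^{0} (-3) sin(u/2) du = (6) - (-6) = 12.
Directly, an antiderivative of (2) sin(u/2) is -4*cos(u/2); evaluating from 0 to 2*pi: ∫_{0}^{2*pi} (2) sin(u/2) du = (4) - (-4) = 8.
Summing the pieces and multiplying by (1/(2*pi)) gives b_1 = 10/pi.

10/pi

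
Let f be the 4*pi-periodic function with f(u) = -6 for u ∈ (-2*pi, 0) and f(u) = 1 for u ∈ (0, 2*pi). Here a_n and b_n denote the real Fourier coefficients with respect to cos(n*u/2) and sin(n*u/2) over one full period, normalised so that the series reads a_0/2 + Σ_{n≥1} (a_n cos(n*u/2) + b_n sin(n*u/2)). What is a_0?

a_0 = (1/(2*pi)) ∫_{-2*pi}^{2*pi} f(u) du = (1/(2*pi)) · (-10*pi) = -5.

-5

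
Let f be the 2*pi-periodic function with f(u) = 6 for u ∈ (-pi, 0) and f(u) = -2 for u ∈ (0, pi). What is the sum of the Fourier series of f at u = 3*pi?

u = 3*pi differs from u = pi by 1 full period(s), and the series is 2*pi-periodic.
At u = pi the one-sided limits are f(pi^-) = -2 and f(pi^+) = 6.
By Dirichlet's theorem the series converges to their average, [(-2) + (6)]/2 = 2.

2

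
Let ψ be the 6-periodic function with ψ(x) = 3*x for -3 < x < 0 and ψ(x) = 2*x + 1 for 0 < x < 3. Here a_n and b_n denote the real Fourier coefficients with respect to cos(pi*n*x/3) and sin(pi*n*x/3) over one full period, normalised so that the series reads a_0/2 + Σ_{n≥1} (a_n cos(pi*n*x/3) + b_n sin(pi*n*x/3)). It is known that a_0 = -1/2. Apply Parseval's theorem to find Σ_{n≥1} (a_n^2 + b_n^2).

Parseval: a_0^2/2 + Σ_{n≥1} (a_n^2+b_n^2) = 1/3 ∫_{-3}^{3} ψ(x)^2 dx = 46.
Subtract a_0^2/2 = 1/8: Σ (a_n^2+b_n^2) = 367/8.

367/8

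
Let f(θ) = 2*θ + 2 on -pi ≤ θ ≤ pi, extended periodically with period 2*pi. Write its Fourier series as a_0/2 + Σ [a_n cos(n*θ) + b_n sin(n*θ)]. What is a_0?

4

a_0 = 1/pi ∫_{-pi}^{pi} f(θ) dθ = 1/pi · (4*pi) = 4.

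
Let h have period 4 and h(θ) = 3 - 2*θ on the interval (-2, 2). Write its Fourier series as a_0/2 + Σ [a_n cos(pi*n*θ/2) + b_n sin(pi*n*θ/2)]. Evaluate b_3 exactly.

b_3 = 1/2 ∫_{-2}^{2} h(θ) sin(3*pi*θ/2) dθ.
Integrating by parts (boundary term plus one more integral), an antiderivative of (3 - 2*θ) sin(3*pi*θ/2) is 4*θ*cos(3*pi*θ/2)/(3*pi) - 8*sin(3*pi*θ/2)/(9*pi**2) - 2*cos(3*pi*θ/2)/pi; evaluating from -2 to 2: ∫_{-2}^{2} (3 - 2*θ) sin(3*pi*θ/2) dθ = (-2/(3*pi)) - (14/(3*pi)) = -16/(3*pi).
Hence b_3 = (1/2)·(-16/(3*pi)) = -8/(3*pi).

-8/(3*pi)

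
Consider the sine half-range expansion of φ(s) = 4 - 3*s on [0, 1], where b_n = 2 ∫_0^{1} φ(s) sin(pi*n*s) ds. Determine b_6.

1/pi

b_6 = 2 ∫_0^{1} (4 - 3*s) sin(6*pi*s) ds.
Integrating by parts (boundary term plus one more integral), an antiderivative of (4 - 3*s) sin(6*pi*s) is s*cos(6*pi*s)/(2*pi) - sin(6*pi*s)/(12*pi**2) - 2*cos(6*pi*s)/(3*pi); evaluating from 0 to 1: ∫_{0}^{1} (4 - 3*s) sin(6*pi*s) ds = (-1/(6*pi)) - (-2/(3*pi)) = 1/(2*pi).
Hence b_6 = 2·(1/(2*pi)) = 1/pi.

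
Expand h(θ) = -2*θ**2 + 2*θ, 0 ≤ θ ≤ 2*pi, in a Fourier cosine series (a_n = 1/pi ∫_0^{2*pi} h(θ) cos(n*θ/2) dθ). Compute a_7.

16*(-1 + 2*pi)/(49*pi)

a_7 = 1/pi ∫_0^{2*pi} (-2*θ**2 + 2*θ) cos(7*θ/2) dθ.
Integrating by parts twice (tabular method), an antiderivative of (-2*θ**2 + 2*θ) cos(7*θ/2) is -4*θ**2*sin(7*θ/2)/7 + 4*θ*sin(7*θ/2)/7 - 16*θ*cos(7*θ/2)/49 + 32*sin(7*θ/2)/343 + 8*cos(7*θ/2)/49; evaluating from 0 to 2*pi: ∫_{0}^{2*pi} (-2*θ**2 + 2*θ) cos(7*θ/2) dθ = (-8/49 + 32*pi/49) - (8/49) = -16/49 + 32*pi/49.
Hence a_7 = (1/pi)·(-16/49 + 32*pi/49) = 16*(-1 + 2*pi)/(49*pi).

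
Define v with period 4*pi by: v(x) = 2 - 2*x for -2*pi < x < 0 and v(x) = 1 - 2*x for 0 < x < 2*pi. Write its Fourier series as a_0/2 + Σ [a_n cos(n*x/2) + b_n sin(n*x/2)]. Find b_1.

b_1 = (1/(2*pi)) ∫_{-2*pi}^{2*pi} v(x) sin(x/2) dx.
Split the integral at the breakpoints.
Integrating by parts (boundary term plus one more integral), an antiderivative of (2 - 2*x) sin(x/2) is 4*x*cos(x/2) - 8*sin(x/2) - 4*cos(x/2); evaluating from -2*pi to 0: ∫_{-2*pi}^{0} (2 - 2*x) sin(x/2) dx = (-4) - (4 + 8*pi) = -8*pi - 8.
Integrating by parts (boundary term plus one more integral), an antiderivative of (1 - 2*x) sin(x/2) is 4*x*cos(x/2) - 8*sin(x/2) - 2*cos(x/2); evaluating from 0 to 2*pi: ∫_{0}^{2*pi} (1 - 2*x) sin(x/2) dx = (2 - 8*pi) - (-2) = 4 - 8*pi.
Summing the pieces and multiplying by (1/(2*pi)) gives b_1 = -8 - 2/pi.

-8 - 2/pi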